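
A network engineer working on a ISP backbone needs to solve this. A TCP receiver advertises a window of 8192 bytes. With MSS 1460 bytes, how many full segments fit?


Given: RWND = 8192 bytes, MSS = 1460 bytes
Full segments = floor(RWND / MSS)
Full segments = floor(8192 / 1460)
Full segments = floor(5.611) = 5

5


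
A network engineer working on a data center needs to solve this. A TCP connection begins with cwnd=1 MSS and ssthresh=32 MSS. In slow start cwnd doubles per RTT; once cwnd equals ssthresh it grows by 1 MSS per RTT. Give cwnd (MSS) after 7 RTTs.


RTT 0: cwnd = 1 MSS (initial)
RTT 1: cwnd = 2 MSS (slow start, doubled)
RTT 2: cwnd = 4 MSS (slow start, doubled)
RTT 3: cwnd = 8 MSS (slow start, doubled)
RTT 4: cwnd = 16 MSS (slow start, doubled)
RTT 5: cwnd = 32 MSS (slow start, doubled)
RTT 6: cwnd = 33 MSS (congestion avoidance, +1)
RTT 7: cwnd = 34 MSS (congestion avoidance, +1)

34


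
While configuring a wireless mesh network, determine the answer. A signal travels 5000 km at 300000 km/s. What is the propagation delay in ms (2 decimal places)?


Given: distance = 5000 km, speed = 300000 km/s
Delay = distance / speed = 5000 / 300000 seconds
Delay in ms = 5000 * 1000 / 300000
Delay = 16.6667 ms
Rounded to 2 dp = 16.67 ms

16.67


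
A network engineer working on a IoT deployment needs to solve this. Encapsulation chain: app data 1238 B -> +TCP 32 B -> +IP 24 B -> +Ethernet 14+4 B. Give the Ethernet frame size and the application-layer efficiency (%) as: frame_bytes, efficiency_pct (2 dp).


TCP segment = 1238 + 32 = 1270 B
IP packet = 1270 + 24 = 1294 B
Ethernet frame = 1294 + 14 + 4 = 1312 B
Efficiency = app / frame = 1238 / 1312 = 0.943598 = 94.3598% -> 94.36% (2 dp)

1312, 94.36


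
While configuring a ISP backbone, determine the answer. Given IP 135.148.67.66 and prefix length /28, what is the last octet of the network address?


Given: IP = 135.148.67.66, prefix = /28
Subnet mask = 255.255.255.240
Last octet of IP: 66
Last octet of mask: 240
Network last octet = 66 AND 240 = 64

64


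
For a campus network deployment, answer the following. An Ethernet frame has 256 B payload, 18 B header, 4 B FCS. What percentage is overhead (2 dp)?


Given: payload = 256 B, header = 18 B, trailer = 4 B
Overhead bytes = header + trailer = 18 + 4 = 22
Total frame = payload + overhead = 256 + 22 = 278
Overhead % = 22 / 278 * 100 = 7.9137% -> 7.91% (2 dp)

7.91


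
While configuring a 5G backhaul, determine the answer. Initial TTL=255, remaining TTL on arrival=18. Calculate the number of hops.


Given: initial TTL = 255, received TTL = 18
Hops = initial TTL - received TTL
Hops = 255 - 18 = 237

237


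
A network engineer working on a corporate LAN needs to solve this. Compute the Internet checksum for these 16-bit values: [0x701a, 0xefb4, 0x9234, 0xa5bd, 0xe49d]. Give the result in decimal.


Given words: [0x701a, 0xefb4, 0x9234, 0xa5bd, 0xe49d]
Step 1: Sum all words
Raw sum = 28698 + 61364 + 37428 + 42429 + 58525 = 228444
Step 2: Fold carry: (31836 + 3) = 31839
One's complement = ~31839 & 0xFFFF = 33696

33696


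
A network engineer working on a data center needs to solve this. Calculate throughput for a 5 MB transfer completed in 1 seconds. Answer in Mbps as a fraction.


Given: file = 5 MB, time = 1 s
File in Mb = 5 * 8 = 40 Mb
Throughput = 40 / 1 Mbps
Throughput = 40 Mbps

40


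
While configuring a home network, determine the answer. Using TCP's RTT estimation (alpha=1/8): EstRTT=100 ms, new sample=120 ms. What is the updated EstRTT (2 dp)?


Given: EstRTT = 100 ms, SampleRTT = 120 ms, alpha = 1/8
New EstRTT = (1 - alpha) * EstRTT + alpha * SampleRTT
(7/8) * 100 = 87.5
(1/8) * 120 = 15
New EstRTT = 87.5 + 15 = 102.5 ms -> 102.50 ms (2 dp)

102.50


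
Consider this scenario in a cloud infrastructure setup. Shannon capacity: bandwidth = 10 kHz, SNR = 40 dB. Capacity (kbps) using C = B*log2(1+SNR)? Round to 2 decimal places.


Given: B = 10 kHz, SNR = 40 dB
SNR linear = 10^(40/10) = 10000
1 + SNR = 10001
log2(10001) = 13.2878566418
C = 10 * 1000 * 13.2878566418 = 132878.5664 bps
C = 132.878566 kbps -> 132.88 kbps (2 dp)

132.88


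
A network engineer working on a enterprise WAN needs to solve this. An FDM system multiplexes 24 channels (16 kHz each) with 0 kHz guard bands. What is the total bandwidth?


Given: 24 channels, 16 kHz each, guard = 0 kHz
Channel bandwidth = 24 * 16 = 384 kHz
Guard bands = 23 gaps * 0 kHz = 0 kHz
Total = 384 + 0 = 384 kHz

384


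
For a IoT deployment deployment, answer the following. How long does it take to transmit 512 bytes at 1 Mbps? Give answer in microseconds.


Given: packet = 512 bytes, bandwidth = 1 Mbps
Packet in bits = 512 * 8 = 4096 bits
Bandwidth = 1 * 10^6 = 1000000 bps
Time = 4096 / 1000000 seconds
Time in us = 4096 * 10^6 / 1000000 = 4096

4096


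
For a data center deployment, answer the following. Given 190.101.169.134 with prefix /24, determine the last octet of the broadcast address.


Given: IP = 190.101.169.134, prefix = /24
Host bits = 32 - 24 = 8
Network last octet = 134 AND mask = 0
Host part size = 2^8 - 1 = 255
Broadcast last octet = 0 OR 255 = 255

255


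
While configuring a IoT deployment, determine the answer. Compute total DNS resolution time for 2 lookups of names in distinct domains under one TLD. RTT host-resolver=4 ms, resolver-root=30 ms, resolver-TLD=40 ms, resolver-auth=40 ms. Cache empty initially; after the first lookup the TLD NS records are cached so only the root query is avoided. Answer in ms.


Lookup 1 (cold cache): local + root + TLD + auth = 4 + 30 + 40 + 40 = 114 ms
Lookups 2..2 (TLD NS cached -> skip root; new domain -> still ask TLD and auth): local + TLD + auth = 4 + 40 + 40 = 84 ms each
Remaining 1 lookups: 1 * 84 = 84 ms
Total = 114 + 84 = 198 ms

198


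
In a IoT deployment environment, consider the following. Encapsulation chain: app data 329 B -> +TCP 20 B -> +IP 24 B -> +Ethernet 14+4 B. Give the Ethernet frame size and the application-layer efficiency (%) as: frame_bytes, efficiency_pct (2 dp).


TCP segment = 329 + 20 = 349 B
IP packet = 349 + 24 = 373 B
Ethernet frame = 373 + 14 + 4 = 391 B
Efficiency = app / frame = 329 / 391 = 0.841432 = 84.1432% -> 84.14% (2 dp)

391, 84.14


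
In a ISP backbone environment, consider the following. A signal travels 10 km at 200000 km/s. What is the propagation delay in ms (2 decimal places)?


Given: distance = 10 km, speed = 200000 km/s
Delay = distance / speed = 10 / 200000 seconds
Delay in ms = 10 * 1000 / 200000
Delay = 0.0500 ms
Rounded to 2 dp = 0.05 ms

0.05


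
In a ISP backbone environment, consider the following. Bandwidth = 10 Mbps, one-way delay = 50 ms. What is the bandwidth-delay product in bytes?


Given: bandwidth = 10 Mbps, delay = 50 ms
BDP in bits = 10 * 10^6 * 50 / 1000
BDP in bits = 500000
BDP in bytes = 500000 / 8 = 62500

62500


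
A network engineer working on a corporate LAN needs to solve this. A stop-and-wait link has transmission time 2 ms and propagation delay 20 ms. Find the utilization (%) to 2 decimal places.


Given: Ttrans = 2 ms, Tprop = 20 ms
RTT = 2 * Tprop = 2 * 20 = 40 ms
U = Ttrans / (Ttrans + RTT)
U = 2 / (2 + 40)
U = 2 / 42 = 0.047619
U% = 4.76%

4.76


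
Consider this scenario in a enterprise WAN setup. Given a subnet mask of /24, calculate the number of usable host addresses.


Given: subnet mask /24
Host bits = 32 - 24 = 8
Total addresses = 2^8 = 256
Usable hosts = 256 - 2 (network + broadcast) = 254

254


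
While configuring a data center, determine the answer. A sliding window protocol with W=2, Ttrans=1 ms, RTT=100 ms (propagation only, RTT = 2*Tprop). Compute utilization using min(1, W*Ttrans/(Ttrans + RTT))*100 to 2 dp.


Given: W = 2, Ttrans = 1 ms, RTT = 100 ms (= 2 * Tprop, Tprop = 50 ms)
Cycle time = Ttrans + RTT = 1 + 100 = 101 ms (first packet sent until its ACK returns)
W * Ttrans = 2 * 1 = 2 ms of sending per cycle
W * Ttrans / (Ttrans + RTT) = 2 / 101 = 0.019802
U = min(1, 0.019802) = 0.019802
U% = 1.98%

1.98


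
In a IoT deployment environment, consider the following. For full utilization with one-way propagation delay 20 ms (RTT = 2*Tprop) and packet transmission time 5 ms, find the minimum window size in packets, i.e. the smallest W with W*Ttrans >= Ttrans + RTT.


Given: Ttrans = 5 ms, RTT = 40 ms (= 2 * Tprop, Tprop = 20 ms)
Time until first ACK returns = Ttrans + RTT = 5 + 40 = 45 ms
Need W * Ttrans >= Ttrans + RTT  ->  W >= (Ttrans + RTT) / Ttrans
(Ttrans + RTT) / Ttrans = 45 / 5 = 9
W_min = ceil(9) = 9

9


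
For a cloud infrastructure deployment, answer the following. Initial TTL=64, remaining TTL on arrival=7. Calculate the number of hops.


Given: initial TTL = 64, received TTL = 7
Hops = initial TTL - received TTL
Hops = 64 - 7 = 57

57


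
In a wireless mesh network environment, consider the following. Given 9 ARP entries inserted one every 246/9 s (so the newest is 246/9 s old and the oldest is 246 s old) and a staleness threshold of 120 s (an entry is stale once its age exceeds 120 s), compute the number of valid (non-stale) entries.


Ages are k * 246/9 s for k = 1..9 (spacing = 27.3333 s).
Entry k is valid iff k * 246/9 <= 120 iff k <= 9 * 120 / 246 = 4.3902
n_valid = floor(4.3902) = 4
(n_stale = 9 - 4 = 5)

4


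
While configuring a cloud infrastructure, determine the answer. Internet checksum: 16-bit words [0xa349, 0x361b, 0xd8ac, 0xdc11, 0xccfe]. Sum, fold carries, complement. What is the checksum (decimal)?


Given words: [0xa349, 0x361b, 0xd8ac, 0xdc11, 0xccfe]
Step 1: Sum all words
Raw sum = 41801 + 13851 + 55468 + 56337 + 52478 = 219935
Step 2: Fold carry: (23327 + 3) = 23330
One's complement = ~23330 & 0xFFFF = 42205

42205


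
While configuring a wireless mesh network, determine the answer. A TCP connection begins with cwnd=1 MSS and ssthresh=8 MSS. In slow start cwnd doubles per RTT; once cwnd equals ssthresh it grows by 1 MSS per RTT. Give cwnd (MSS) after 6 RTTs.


RTT 0: cwnd = 1 MSS (initial)
RTT 1: cwnd = 2 MSS (slow start, doubled)
RTT 2: cwnd = 4 MSS (slow start, doubled)
RTT 3: cwnd = 8 MSS (slow start, doubled)
RTT 4: cwnd = 9 MSS (congestion avoidance, +1)
RTT 5: cwnd = 10 MSS (congestion avoidance, +1)
RTT 6: cwnd = 11 MSS (congestion avoidance, +1)

11


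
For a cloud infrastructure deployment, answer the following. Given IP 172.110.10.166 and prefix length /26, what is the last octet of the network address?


Given: IP = 172.110.10.166, prefix = /26
Subnet mask = 255.255.255.192
Last octet of IP: 166
Last octet of mask: 192
Network last octet = 166 AND 192 = 128

128


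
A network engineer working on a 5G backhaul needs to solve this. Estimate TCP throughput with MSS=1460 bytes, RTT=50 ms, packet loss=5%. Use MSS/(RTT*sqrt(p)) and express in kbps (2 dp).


Given: MSS = 1460 bytes, RTT = 50 ms, loss = 5%
RTT in seconds = 50 / 1000 = 0.05
Loss rate = 5% = 0.05
sqrt(loss) = sqrt(0.05) = 0.223606797750
Throughput (bytes/s) = 1460 / (0.05 * 0.223606797750) = 130586.3699
Throughput (kbps) = 130586.3699 * 8 / 1000 = 1044.690959 -> 1044.69 kbps (2 dp)

1044.69


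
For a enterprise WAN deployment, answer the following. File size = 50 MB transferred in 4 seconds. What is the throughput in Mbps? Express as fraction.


Given: file = 50 MB, time = 4 s
File in Mb = 50 * 8 = 400 Mb
Throughput = 400 / 4 Mbps
Throughput = 100 Mbps

100


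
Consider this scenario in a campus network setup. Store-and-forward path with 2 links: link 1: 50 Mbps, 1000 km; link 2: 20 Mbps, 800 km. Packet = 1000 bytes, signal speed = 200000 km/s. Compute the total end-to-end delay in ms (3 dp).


Packet = 1000 bytes = 8000 bits. Store-and-forward: sum (t_trans + t_prop) per link.
Link 1: t_trans = 8000/(50*10^6) s = 0.1600 ms; t_prop = 1000/200000 s = 5.0000 ms; subtotal = 5.1600 ms
Link 2: t_trans = 8000/(20*10^6) s = 0.4000 ms; t_prop = 800/200000 s = 4.0000 ms; subtotal = 4.4000 ms
End-to-end = 5.1600 + 4.4000 = 9.5600 ms -> 9.560 ms (3 dp)

9.560


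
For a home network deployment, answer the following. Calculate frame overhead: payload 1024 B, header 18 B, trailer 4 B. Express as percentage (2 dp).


Given: payload = 1024 B, header = 18 B, trailer = 4 B
Overhead bytes = header + trailer = 18 + 4 = 22
Total frame = payload + overhead = 1024 + 22 = 1046
Overhead % = 22 / 1046 * 100 = 2.1033% -> 2.10% (2 dp)

2.10


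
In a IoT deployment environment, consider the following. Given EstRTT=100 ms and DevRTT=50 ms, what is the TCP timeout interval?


Given: EstRTT = 100 ms, DevRTT = 50 ms
Timeout = EstRTT + 4 * DevRTT
4 * DevRTT = 4 * 50 = 200
Timeout = 100 + 200 = 300 ms

300


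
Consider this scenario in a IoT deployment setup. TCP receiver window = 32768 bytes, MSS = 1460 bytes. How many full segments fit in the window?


Given: RWND = 32768 bytes, MSS = 1460 bytes
Full segments = floor(RWND / MSS)
Full segments = floor(32768 / 1460)
Full segments = floor(22.4438) = 22

22


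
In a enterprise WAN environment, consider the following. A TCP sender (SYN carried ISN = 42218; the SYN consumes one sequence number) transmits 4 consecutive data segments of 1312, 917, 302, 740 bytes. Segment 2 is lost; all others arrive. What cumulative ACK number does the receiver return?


SYN uses sequence number 42218; first data byte = ISN + 1 = 42219.
Segment 1: SEQ = 42219, len = 1312 B, covers [42219, 43530]
Segment 2: SEQ = 43531, len = 917 B, covers [43531, 44447] [LOST]
Segment 3: SEQ = 44448, len = 302 B, covers [44448, 44749]
Segment 4: SEQ = 44750, len = 740 B, covers [44750, 45489]
In-order data received: bytes [42219, 43530] (segments 1..1).
Segment 2 missing -> gap begins at byte 43531; later segments buffered out of order.
Cumulative ACK = next expected in-order byte = 42219 + 1312 = 43531

43531


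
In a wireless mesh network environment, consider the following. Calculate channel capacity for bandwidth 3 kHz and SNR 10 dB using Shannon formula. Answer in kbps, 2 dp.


Given: B = 3 kHz, SNR = 10 dB
SNR linear = 10^(10/10) = 10
1 + SNR = 11
log2(11) = 3.4594316186
C = 3 * 1000 * 3.4594316186 = 10378.2949 bps
C = 10.378295 kbps -> 10.38 kbps (2 dp)

10.38


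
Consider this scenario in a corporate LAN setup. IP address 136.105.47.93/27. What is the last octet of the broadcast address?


Given: IP = 136.105.47.93, prefix = /27
Host bits = 32 - 27 = 5
Network last octet = 93 AND mask = 64
Host part size = 2^5 - 1 = 31
Broadcast last octet = 64 OR 31 = 95

95


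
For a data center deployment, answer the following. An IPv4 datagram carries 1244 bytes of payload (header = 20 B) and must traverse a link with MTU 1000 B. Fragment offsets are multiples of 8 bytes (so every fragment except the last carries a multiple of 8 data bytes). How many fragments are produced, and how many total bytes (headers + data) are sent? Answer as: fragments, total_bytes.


Max data per non-final fragment = floor((MTU - header)/8)*8 = floor((1000 - 20)/8)*8 = floor(980/8)*8 = 976 B
Final fragment needs no 8-byte alignment: it can carry up to MTU - header = 980 B
Non-final fragments needed = ceil((payload - 980) / 976) = ceil(264/976) = ceil(0.2705) = 1
Number of fragments = 1 + 1 = 2
Fragment sizes (data): 1 * 976 B + 268 B (last, 268 <= 980 OK)
Total bytes sent = payload + n_frags * header = 1244 + 2*20 = 1244 + 40 = 1284 B

2, 1284


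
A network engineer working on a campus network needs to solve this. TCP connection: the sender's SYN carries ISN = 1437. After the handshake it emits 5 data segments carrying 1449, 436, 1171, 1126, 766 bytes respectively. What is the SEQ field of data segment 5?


The SYN occupies sequence number ISN = 1437, so the first data byte is ISN + 1 = 1438.
SEQ of data segment i = (ISN + 1) + sum of payload sizes of segments 1..i-1.
Segment 1: SEQ = 1438, payload = 1449 bytes
Segment 2: SEQ = 2887, payload = 436 bytes
Segment 3: SEQ = 3323, payload = 1171 bytes
Segment 4: SEQ = 4494, payload = 1126 bytes
Segment 5: SEQ = 5620, payload = 766 bytes
SEQ of segment 5 = 1438 + 1449 + 436 + 1171 + 1126 = 5620

5620


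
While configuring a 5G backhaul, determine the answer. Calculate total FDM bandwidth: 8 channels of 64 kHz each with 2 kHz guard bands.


Given: 8 channels, 64 kHz each, guard = 2 kHz
Channel bandwidth = 8 * 64 = 512 kHz
Guard bands = 7 gaps * 2 kHz = 14 kHz
Total = 512 + 14 = 526 kHz

526


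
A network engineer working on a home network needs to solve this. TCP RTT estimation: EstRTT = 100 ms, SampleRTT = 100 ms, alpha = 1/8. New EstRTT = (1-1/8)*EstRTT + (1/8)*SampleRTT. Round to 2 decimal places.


Given: EstRTT = 100 ms, SampleRTT = 100 ms, alpha = 1/8
New EstRTT = (1 - alpha) * EstRTT + alpha * SampleRTT
(7/8) * 100 = 87.5
(1/8) * 100 = 12.5
New EstRTT = 87.5 + 12.5 = 100 ms -> 100.00 ms (2 dp)

100.00


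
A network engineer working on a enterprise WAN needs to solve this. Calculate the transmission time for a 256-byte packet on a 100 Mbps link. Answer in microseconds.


Given: packet = 256 bytes, bandwidth = 100 Mbps
Packet in bits = 256 * 8 = 2048 bits
Bandwidth = 100 * 10^6 = 100000000 bps
Time = 2048 / 100000000 seconds
Time in us = 2048 * 10^6 / 100000000 = 20.48

20.48


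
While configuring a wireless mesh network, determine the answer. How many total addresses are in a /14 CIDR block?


Given: CIDR prefix /14
Host bits = 32 - 14 = 18
Total addresses = 2^18 = 262144

262144


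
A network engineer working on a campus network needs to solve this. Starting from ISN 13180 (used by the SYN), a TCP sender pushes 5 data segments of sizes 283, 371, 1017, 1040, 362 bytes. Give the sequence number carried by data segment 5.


The SYN occupies sequence number ISN = 13180, so the first data byte is ISN + 1 = 13181.
SEQ of data segment i = (ISN + 1) + sum of payload sizes of segments 1..i-1.
Segment 1: SEQ = 13181, payload = 283 bytes
Segment 2: SEQ = 13464, payload = 371 bytes
Segment 3: SEQ = 13835, payload = 1017 bytes
Segment 4: SEQ = 14852, payload = 1040 bytes
Segment 5: SEQ = 15892, payload = 362 bytes
SEQ of segment 5 = 13181 + 283 + 371 + 1017 + 1040 = 15892

15892


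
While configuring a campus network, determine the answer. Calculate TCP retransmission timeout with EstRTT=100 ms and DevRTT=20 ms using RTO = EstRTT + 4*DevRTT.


Given: EstRTT = 100 ms, DevRTT = 20 ms
Timeout = EstRTT + 4 * DevRTT
4 * DevRTT = 4 * 20 = 80
Timeout = 100 + 80 = 180 ms

180


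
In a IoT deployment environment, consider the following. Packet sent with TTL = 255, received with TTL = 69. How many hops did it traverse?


Given: initial TTL = 255, received TTL = 69
Hops = initial TTL - received TTL
Hops = 255 - 69 = 186

186


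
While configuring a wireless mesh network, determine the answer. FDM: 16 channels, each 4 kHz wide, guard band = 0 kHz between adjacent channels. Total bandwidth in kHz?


Given: 16 channels, 4 kHz each, guard = 0 kHz
Channel bandwidth = 16 * 4 = 64 kHz
Guard bands = 15 gaps * 0 kHz = 0 kHz
Total = 64 + 0 = 64 kHz

64


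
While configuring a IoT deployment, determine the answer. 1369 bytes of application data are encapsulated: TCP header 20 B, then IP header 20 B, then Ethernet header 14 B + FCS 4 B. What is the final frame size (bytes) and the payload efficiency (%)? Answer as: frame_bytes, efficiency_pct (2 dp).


TCP segment = 1369 + 20 = 1389 B
IP packet = 1389 + 20 = 1409 B
Ethernet frame = 1409 + 14 + 4 = 1427 B
Efficiency = app / frame = 1369 / 1427 = 0.959355 = 95.9355% -> 95.94% (2 dp)

1427, 95.94


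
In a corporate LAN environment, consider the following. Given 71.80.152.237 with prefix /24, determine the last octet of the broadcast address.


Given: IP = 71.80.152.237, prefix = /24
Host bits = 32 - 24 = 8
Network last octet = 237 AND mask = 0
Host part size = 2^8 - 1 = 255
Broadcast last octet = 0 OR 255 = 255

255


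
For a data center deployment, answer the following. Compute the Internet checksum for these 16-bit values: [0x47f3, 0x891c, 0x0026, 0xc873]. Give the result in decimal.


Given words: [0x47f3, 0x891c, 0x0026, 0xc873]
Step 1: Sum all words
Raw sum = 18419 + 35100 + 38 + 51315 = 104872
Step 2: Fold carry: (39336 + 1) = 39337
One's complement = ~39337 & 0xFFFF = 26198

26198


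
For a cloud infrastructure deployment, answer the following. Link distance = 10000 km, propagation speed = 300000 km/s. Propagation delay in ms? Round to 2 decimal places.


Given: distance = 10000 km, speed = 300000 km/s
Delay = distance / speed = 10000 / 300000 seconds
Delay in ms = 10000 * 1000 / 300000
Delay = 33.3333 ms
Rounded to 2 dp = 33.33 ms

33.33


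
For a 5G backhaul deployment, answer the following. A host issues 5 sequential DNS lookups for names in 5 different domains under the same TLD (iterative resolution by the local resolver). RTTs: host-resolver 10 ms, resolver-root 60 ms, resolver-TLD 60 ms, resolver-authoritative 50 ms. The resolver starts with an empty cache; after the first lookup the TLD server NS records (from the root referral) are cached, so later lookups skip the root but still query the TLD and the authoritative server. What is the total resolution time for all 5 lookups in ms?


Lookup 1 (cold cache): local + root + TLD + auth = 10 + 60 + 60 + 50 = 180 ms
Lookups 2..5 (TLD NS cached -> skip root; new domain -> still ask TLD and auth): local + TLD + auth = 10 + 60 + 50 = 120 ms each
Remaining 4 lookups: 4 * 120 = 480 ms
Total = 180 + 480 = 660 ms

660


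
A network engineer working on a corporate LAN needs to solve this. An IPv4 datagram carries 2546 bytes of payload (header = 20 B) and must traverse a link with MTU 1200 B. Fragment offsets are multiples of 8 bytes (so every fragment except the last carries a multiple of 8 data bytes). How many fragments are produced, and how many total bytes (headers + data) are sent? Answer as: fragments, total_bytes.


Max data per non-final fragment = floor((MTU - header)/8)*8 = floor((1200 - 20)/8)*8 = floor(1180/8)*8 = 1176 B
Final fragment needs no 8-byte alignment: it can carry up to MTU - header = 1180 B
Non-final fragments needed = ceil((payload - 1180) / 1176) = ceil(1366/1176) = ceil(1.1616) = 2
Number of fragments = 2 + 1 = 3
Fragment sizes (data): 2 * 1176 B + 194 B (last, 194 <= 1180 OK)
Total bytes sent = payload + n_frags * header = 2546 + 3*20 = 2546 + 60 = 2606 B

3, 2606


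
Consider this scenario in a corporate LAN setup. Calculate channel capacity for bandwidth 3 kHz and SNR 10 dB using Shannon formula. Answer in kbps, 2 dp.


Given: B = 3 kHz, SNR = 10 dB
SNR linear = 10^(10/10) = 10
1 + SNR = 11
log2(11) = 3.4594316186
C = 3 * 1000 * 3.4594316186 = 10378.2949 bps
C = 10.378295 kbps -> 10.38 kbps (2 dp)

10.38


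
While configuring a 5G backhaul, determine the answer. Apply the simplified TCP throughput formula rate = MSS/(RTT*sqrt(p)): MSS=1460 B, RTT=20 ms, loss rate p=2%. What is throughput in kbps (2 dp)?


Given: MSS = 1460 bytes, RTT = 20 ms, loss = 2%
RTT in seconds = 20 / 1000 = 0.02
Loss rate = 2% = 0.02
sqrt(loss) = sqrt(0.02) = 0.141421356237
Throughput (bytes/s) = 1460 / (0.02 * 0.141421356237) = 516187.9503
Throughput (kbps) = 516187.9503 * 8 / 1000 = 4129.503602 -> 4129.50 kbps (2 dp)

4129.50


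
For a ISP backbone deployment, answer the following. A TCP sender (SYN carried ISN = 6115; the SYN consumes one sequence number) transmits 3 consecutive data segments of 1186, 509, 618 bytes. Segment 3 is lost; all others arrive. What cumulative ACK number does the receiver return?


SYN uses sequence number 6115; first data byte = ISN + 1 = 6116.
Segment 1: SEQ = 6116, len = 1186 B, covers [6116, 7301]
Segment 2: SEQ = 7302, len = 509 B, covers [7302, 7810]
Segment 3: SEQ = 7811, len = 618 B, covers [7811, 8428] [LOST]
In-order data received: bytes [6116, 7810] (segments 1..2).
Segment 3 missing -> gap begins at byte 7811.
Cumulative ACK = next expected in-order byte = 6116 + 1186 + 509 = 7811

7811


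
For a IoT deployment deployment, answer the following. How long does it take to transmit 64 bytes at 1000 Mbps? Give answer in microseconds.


Given: packet = 64 bytes, bandwidth = 1000 Mbps
Packet in bits = 64 * 8 = 512 bits
Bandwidth = 1000 * 10^6 = 1000000000 bps
Time = 512 / 1000000000 seconds
Time in us = 512 * 10^6 / 1000000000 = 0.512

0.512


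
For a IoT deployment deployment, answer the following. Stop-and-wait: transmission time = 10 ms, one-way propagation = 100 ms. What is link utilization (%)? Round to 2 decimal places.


Given: Ttrans = 10 ms, Tprop = 100 ms
RTT = 2 * Tprop = 2 * 100 = 200 ms
U = Ttrans / (Ttrans + RTT)
U = 10 / (10 + 200)
U = 10 / 210 = 0.047619
U% = 4.76%

4.76


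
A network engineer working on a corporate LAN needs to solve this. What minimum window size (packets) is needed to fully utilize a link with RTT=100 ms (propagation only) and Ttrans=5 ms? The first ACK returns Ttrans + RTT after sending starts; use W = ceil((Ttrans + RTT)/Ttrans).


Given: Ttrans = 5 ms, RTT = 100 ms (= 2 * Tprop, Tprop = 50 ms)
Time until first ACK returns = Ttrans + RTT = 5 + 100 = 105 ms
Need W * Ttrans >= Ttrans + RTT  ->  W >= (Ttrans + RTT) / Ttrans
(Ttrans + RTT) / Ttrans = 105 / 5 = 21
W_min = ceil(21) = 21

21


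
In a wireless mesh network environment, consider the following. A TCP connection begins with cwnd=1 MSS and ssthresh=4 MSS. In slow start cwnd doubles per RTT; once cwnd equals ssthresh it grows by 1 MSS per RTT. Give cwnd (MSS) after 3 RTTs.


RTT 0: cwnd = 1 MSS (initial)
RTT 1: cwnd = 2 MSS (slow start, doubled)
RTT 2: cwnd = 4 MSS (slow start, doubled)
RTT 3: cwnd = 5 MSS (congestion avoidance, +1)

5


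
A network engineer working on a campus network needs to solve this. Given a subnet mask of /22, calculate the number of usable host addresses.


Given: subnet mask /22
Host bits = 32 - 22 = 10
Total addresses = 2^10 = 1024
Usable hosts = 1024 - 2 (network + broadcast) = 1022

1022


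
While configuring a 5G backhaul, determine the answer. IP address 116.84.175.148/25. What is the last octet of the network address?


Given: IP = 116.84.175.148, prefix = /25
Subnet mask = 255.255.255.128
Last octet of IP: 148
Last octet of mask: 128
Network last octet = 148 AND 128 = 128

128


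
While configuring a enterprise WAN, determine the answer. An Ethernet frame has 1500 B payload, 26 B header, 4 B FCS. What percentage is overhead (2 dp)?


Given: payload = 1500 B, header = 26 B, trailer = 4 B
Overhead bytes = header + trailer = 26 + 4 = 30
Total frame = payload + overhead = 1500 + 30 = 1530
Overhead % = 30 / 1530 * 100 = 1.9608% -> 1.96% (2 dp)

1.96


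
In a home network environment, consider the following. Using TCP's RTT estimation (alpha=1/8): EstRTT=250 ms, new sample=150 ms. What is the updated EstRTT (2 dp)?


Given: EstRTT = 250 ms, SampleRTT = 150 ms, alpha = 1/8
New EstRTT = (1 - alpha) * EstRTT + alpha * SampleRTT
(7/8) * 250 = 218.75
(1/8) * 150 = 18.75
New EstRTT = 218.75 + 18.75 = 237.5 ms -> 237.50 ms (2 dp)

237.50


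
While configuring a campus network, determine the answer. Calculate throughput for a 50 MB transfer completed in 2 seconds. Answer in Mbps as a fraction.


Given: file = 50 MB, time = 2 s
File in Mb = 50 * 8 = 400 Mb
Throughput = 400 / 2 Mbps
Throughput = 200 Mbps

200


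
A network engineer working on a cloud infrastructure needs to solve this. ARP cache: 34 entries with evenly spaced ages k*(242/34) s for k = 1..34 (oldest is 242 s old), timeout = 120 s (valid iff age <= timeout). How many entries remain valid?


Ages are k * 242/34 s for k = 1..34 (spacing = 7.1176 s).
Entry k is valid iff k * 242/34 <= 120 iff k <= 34 * 120 / 242 = 16.8595
n_valid = floor(16.8595) = 16
(n_stale = 34 - 16 = 18)

16


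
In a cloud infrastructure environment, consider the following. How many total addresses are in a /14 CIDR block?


Given: CIDR prefix /14
Host bits = 32 - 14 = 18
Total addresses = 2^18 = 262144

262144


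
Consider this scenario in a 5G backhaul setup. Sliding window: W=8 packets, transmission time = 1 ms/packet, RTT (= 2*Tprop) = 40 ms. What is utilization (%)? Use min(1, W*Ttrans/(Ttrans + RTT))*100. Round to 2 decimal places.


Given: W = 8, Ttrans = 1 ms, RTT = 40 ms (= 2 * Tprop, Tprop = 20 ms)
Cycle time = Ttrans + RTT = 1 + 40 = 41 ms (first packet sent until its ACK returns)
W * Ttrans = 8 * 1 = 8 ms of sending per cycle
W * Ttrans / (Ttrans + RTT) = 8 / 41 = 0.195122
U = min(1, 0.195122) = 0.195122
U% = 19.51%

19.51


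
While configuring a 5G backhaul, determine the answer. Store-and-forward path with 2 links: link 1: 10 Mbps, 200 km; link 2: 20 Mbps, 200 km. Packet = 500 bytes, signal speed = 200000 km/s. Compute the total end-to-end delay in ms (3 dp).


Packet = 500 bytes = 4000 bits. Store-and-forward: sum (t_trans + t_prop) per link.
Link 1: t_trans = 4000/(10*10^6) s = 0.4000 ms; t_prop = 200/200000 s = 1.0000 ms; subtotal = 1.4000 ms
Link 2: t_trans = 4000/(20*10^6) s = 0.2000 ms; t_prop = 200/200000 s = 1.0000 ms; subtotal = 1.2000 ms
End-to-end = 1.4000 + 1.2000 = 2.6000 ms -> 2.600 ms (3 dp)

2.600


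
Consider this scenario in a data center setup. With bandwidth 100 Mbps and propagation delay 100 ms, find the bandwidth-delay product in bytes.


Given: bandwidth = 100 Mbps, delay = 100 ms
BDP in bits = 100 * 10^6 * 100 / 1000
BDP in bits = 10000000
BDP in bytes = 10000000 / 8 = 1250000

1250000


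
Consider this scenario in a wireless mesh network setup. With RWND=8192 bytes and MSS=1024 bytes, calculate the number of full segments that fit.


Given: RWND = 8192 bytes, MSS = 1024 bytes
Full segments = floor(RWND / MSS)
Full segments = floor(8192 / 1024)
Full segments = floor(8.0) = 8

8


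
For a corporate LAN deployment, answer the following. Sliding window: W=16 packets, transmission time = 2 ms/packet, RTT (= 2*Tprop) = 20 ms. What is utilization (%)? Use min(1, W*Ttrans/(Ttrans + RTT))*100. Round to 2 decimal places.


Given: W = 16, Ttrans = 2 ms, RTT = 20 ms (= 2 * Tprop, Tprop = 10 ms)
Cycle time = Ttrans + RTT = 2 + 20 = 22 ms (first packet sent until its ACK returns)
W * Ttrans = 16 * 2 = 32 ms of sending per cycle
W * Ttrans / (Ttrans + RTT) = 32 / 22 = 1.454545
U = min(1, 1.454545) = 1.000000
U% = 100.00%

100.00


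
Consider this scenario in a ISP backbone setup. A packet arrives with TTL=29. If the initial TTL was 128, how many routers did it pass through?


Given: initial TTL = 128, received TTL = 29
Hops = initial TTL - received TTL
Hops = 128 - 29 = 99

99


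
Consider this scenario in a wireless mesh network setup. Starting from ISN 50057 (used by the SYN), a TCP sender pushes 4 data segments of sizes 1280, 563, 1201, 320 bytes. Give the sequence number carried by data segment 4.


The SYN occupies sequence number ISN = 50057, so the first data byte is ISN + 1 = 50058.
SEQ of data segment i = (ISN + 1) + sum of payload sizes of segments 1..i-1.
Segment 1: SEQ = 50058, payload = 1280 bytes
Segment 2: SEQ = 51338, payload = 563 bytes
Segment 3: SEQ = 51901, payload = 1201 bytes
Segment 4: SEQ = 53102, payload = 320 bytes
SEQ of segment 4 = 50058 + 1280 + 563 + 1201 = 53102

53102


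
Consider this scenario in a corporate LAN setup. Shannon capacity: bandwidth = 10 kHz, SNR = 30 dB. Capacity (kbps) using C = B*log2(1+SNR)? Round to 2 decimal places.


Given: B = 10 kHz, SNR = 30 dB
SNR linear = 10^(30/10) = 1000
1 + SNR = 1001
log2(1001) = 9.9672262588
C = 10 * 1000 * 9.9672262588 = 99672.2626 bps
C = 99.672263 kbps -> 99.67 kbps (2 dp)

99.67


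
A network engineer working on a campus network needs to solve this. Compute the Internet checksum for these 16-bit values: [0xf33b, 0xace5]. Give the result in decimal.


Given words: [0xf33b, 0xace5]
Step 1: Sum all words
Raw sum = 62267 + 44261 = 106528
Step 2: Fold carry: (40992 + 1) = 40993
One's complement = ~40993 & 0xFFFF = 24542

24542


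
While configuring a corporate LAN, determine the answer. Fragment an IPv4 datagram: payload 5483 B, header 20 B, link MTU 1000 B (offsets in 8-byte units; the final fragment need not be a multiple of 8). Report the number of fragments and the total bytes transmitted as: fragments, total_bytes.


Max data per non-final fragment = floor((MTU - header)/8)*8 = floor((1000 - 20)/8)*8 = floor(980/8)*8 = 976 B
Final fragment needs no 8-byte alignment: it can carry up to MTU - header = 980 B
Non-final fragments needed = ceil((payload - 980) / 976) = ceil(4503/976) = ceil(4.6137) = 5
Number of fragments = 5 + 1 = 6
Fragment sizes (data): 5 * 976 B + 603 B (last, 603 <= 980 OK)
Total bytes sent = payload + n_frags * header = 5483 + 6*20 = 5483 + 120 = 5603 B

6, 5603


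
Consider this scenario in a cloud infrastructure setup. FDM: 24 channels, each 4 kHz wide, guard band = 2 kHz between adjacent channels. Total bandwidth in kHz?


Given: 24 channels, 4 kHz each, guard = 2 kHz
Channel bandwidth = 24 * 4 = 96 kHz
Guard bands = 23 gaps * 2 kHz = 46 kHz
Total = 96 + 46 = 142 kHz

142


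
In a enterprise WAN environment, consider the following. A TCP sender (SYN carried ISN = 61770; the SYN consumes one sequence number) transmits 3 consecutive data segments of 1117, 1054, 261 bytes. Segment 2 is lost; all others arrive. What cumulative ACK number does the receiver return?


SYN uses sequence number 61770; first data byte = ISN + 1 = 61771.
Segment 1: SEQ = 61771, len = 1117 B, covers [61771, 62887]
Segment 2: SEQ = 62888, len = 1054 B, covers [62888, 63941] [LOST]
Segment 3: SEQ = 63942, len = 261 B, covers [63942, 64202]
In-order data received: bytes [61771, 62887] (segments 1..1).
Segment 2 missing -> gap begins at byte 62888; later segments buffered out of order.
Cumulative ACK = next expected in-order byte = 61771 + 1117 = 62888

62888


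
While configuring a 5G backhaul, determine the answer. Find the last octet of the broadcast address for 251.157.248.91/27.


Given: IP = 251.157.248.91, prefix = /27
Host bits = 32 - 27 = 5
Network last octet = 91 AND mask = 64
Host part size = 2^5 - 1 = 31
Broadcast last octet = 64 OR 31 = 95

95


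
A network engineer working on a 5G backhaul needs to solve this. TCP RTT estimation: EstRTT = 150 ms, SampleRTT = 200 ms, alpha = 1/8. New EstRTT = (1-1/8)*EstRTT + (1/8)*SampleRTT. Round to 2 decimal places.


Given: EstRTT = 150 ms, SampleRTT = 200 ms, alpha = 1/8
New EstRTT = (1 - alpha) * EstRTT + alpha * SampleRTT
(7/8) * 150 = 131.25
(1/8) * 200 = 25
New EstRTT = 131.25 + 25 = 156.25 ms -> 156.25 ms (2 dp)

156.25


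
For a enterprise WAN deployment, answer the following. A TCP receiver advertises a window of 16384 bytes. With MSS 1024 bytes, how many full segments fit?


Given: RWND = 16384 bytes, MSS = 1024 bytes
Full segments = floor(RWND / MSS)
Full segments = floor(16384 / 1024)
Full segments = floor(16.0) = 16

16


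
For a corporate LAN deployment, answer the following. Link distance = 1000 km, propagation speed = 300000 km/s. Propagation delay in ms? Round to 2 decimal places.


Given: distance = 1000 km, speed = 300000 km/s
Delay = distance / speed = 1000 / 300000 seconds
Delay in ms = 1000 * 1000 / 300000
Delay = 3.3333 ms
Rounded to 2 dp = 3.33 ms

3.33


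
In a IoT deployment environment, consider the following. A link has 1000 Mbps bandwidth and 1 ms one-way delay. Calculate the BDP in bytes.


Given: bandwidth = 1000 Mbps, delay = 1 ms
BDP in bits = 1000 * 10^6 * 1 / 1000
BDP in bits = 1000000
BDP in bytes = 1000000 / 8 = 125000

125000


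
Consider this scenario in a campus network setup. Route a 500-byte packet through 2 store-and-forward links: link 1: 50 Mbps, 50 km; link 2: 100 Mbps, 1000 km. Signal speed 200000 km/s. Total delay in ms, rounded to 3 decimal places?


Packet = 500 bytes = 4000 bits. Store-and-forward: sum (t_trans + t_prop) per link.
Link 1: t_trans = 4000/(50*10^6) s = 0.0800 ms; t_prop = 50/200000 s = 0.2500 ms; subtotal = 0.3300 ms
Link 2: t_trans = 4000/(100*10^6) s = 0.0400 ms; t_prop = 1000/200000 s = 5.0000 ms; subtotal = 5.0400 ms
End-to-end = 0.3300 + 5.0400 = 5.3700 ms -> 5.370 ms (3 dp)

5.370


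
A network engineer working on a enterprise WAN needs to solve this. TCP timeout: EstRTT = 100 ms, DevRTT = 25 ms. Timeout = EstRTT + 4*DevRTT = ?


Given: EstRTT = 100 ms, DevRTT = 25 ms
Timeout = EstRTT + 4 * DevRTT
4 * DevRTT = 4 * 25 = 100
Timeout = 100 + 100 = 200 ms

200


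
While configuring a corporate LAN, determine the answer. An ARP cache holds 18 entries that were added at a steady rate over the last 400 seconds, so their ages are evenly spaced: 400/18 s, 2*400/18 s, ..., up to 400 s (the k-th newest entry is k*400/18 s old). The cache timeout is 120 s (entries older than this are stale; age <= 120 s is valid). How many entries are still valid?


Ages are k * 400/18 s for k = 1..18 (spacing = 22.2222 s).
Entry k is valid iff k * 400/18 <= 120 iff k <= 18 * 120 / 400 = 5.4000
n_valid = floor(5.4000) = 5
(n_stale = 18 - 5 = 13)

5


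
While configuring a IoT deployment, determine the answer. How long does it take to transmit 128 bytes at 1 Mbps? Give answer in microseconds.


Given: packet = 128 bytes, bandwidth = 1 Mbps
Packet in bits = 128 * 8 = 1024 bits
Bandwidth = 1 * 10^6 = 1000000 bps
Time = 1024 / 1000000 seconds
Time in us = 1024 * 10^6 / 1000000 = 1024

1024


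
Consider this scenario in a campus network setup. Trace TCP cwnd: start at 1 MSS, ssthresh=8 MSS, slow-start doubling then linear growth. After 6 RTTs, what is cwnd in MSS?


RTT 0: cwnd = 1 MSS (initial)
RTT 1: cwnd = 2 MSS (slow start, doubled)
RTT 2: cwnd = 4 MSS (slow start, doubled)
RTT 3: cwnd = 8 MSS (slow start, doubled)
RTT 4: cwnd = 9 MSS (congestion avoidance, +1)
RTT 5: cwnd = 10 MSS (congestion avoidance, +1)
RTT 6: cwnd = 11 MSS (congestion avoidance, +1)

11


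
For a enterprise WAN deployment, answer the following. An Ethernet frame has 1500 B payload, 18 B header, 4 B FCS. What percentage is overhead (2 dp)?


Given: payload = 1500 B, header = 18 B, trailer = 4 B
Overhead bytes = header + trailer = 18 + 4 = 22
Total frame = payload + overhead = 1500 + 22 = 1522
Overhead % = 22 / 1522 * 100 = 1.4455% -> 1.45% (2 dp)

1.45


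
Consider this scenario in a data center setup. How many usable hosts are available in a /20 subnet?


Given: subnet mask /20
Host bits = 32 - 20 = 12
Total addresses = 2^12 = 4096
Usable hosts = 4096 - 2 (network + broadcast) = 4094

4094


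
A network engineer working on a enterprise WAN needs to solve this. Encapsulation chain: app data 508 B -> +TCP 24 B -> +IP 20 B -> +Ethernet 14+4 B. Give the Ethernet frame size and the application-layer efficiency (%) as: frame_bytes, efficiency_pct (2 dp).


TCP segment = 508 + 24 = 532 B
IP packet = 532 + 20 = 552 B
Ethernet frame = 552 + 14 + 4 = 570 B
Efficiency = app / frame = 508 / 570 = 0.891228 = 89.1228% -> 89.12% (2 dp)

570, 89.12


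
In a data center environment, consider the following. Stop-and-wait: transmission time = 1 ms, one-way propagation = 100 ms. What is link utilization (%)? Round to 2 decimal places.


Given: Ttrans = 1 ms, Tprop = 100 ms
RTT = 2 * Tprop = 2 * 100 = 200 ms
U = Ttrans / (Ttrans + RTT)
U = 1 / (1 + 200)
U = 1 / 201 = 0.004975
U% = 0.50%

0.50


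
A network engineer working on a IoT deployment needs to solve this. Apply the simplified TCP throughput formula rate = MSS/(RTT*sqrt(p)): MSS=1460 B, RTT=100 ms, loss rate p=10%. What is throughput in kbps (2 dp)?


Given: MSS = 1460 bytes, RTT = 100 ms, loss = 10%
RTT in seconds = 100 / 1000 = 0.1
Loss rate = 10% = 0.1
sqrt(loss) = sqrt(0.1) = 0.316227766017
Throughput (bytes/s) = 1460 / (0.1 * 0.316227766017) = 46169.2538
Throughput (kbps) = 46169.2538 * 8 / 1000 = 369.354031 -> 369.35 kbps (2 dp)

369.35


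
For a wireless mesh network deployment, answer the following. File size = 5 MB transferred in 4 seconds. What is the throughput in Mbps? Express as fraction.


Given: file = 5 MB, time = 4 s
File in Mb = 5 * 8 = 40 Mb
Throughput = 40 / 4 Mbps
Throughput = 10 Mbps

10


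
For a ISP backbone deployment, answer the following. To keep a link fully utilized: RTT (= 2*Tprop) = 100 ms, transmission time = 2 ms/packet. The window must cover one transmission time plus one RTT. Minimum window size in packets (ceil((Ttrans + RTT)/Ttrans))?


Given: Ttrans = 2 ms, RTT = 100 ms (= 2 * Tprop, Tprop = 50 ms)
Time until first ACK returns = Ttrans + RTT = 2 + 100 = 102 ms
Need W * Ttrans >= Ttrans + RTT  ->  W >= (Ttrans + RTT) / Ttrans
(Ttrans + RTT) / Ttrans = 102 / 2 = 51
W_min = ceil(51) = 51

51
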